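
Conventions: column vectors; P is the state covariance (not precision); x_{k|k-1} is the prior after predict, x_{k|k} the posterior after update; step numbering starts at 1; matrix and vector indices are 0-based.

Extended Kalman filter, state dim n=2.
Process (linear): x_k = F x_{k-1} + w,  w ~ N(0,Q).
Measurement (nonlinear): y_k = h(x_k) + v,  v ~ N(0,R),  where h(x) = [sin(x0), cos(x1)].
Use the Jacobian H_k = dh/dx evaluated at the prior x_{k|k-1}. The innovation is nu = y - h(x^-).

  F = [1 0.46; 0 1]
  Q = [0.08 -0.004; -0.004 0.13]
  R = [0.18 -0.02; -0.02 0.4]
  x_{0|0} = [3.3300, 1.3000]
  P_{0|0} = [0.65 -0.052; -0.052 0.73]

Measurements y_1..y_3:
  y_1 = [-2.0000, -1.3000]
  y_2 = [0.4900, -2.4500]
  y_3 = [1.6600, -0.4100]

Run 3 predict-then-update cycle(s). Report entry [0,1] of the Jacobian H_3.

step 1: x^-=[3.9280, 1.3000]  P^-=[0.8366 0.2798; 0.2798 0.8600]  H_jac=[-0.7064 0.0000; 0.0000 -0.9636]  S=[0.5975 0.1704; 0.1704 1.1985]  K=[-0.9641 -0.0878; -0.1392 -0.6716]  nu=[-1.2922, -1.5675]  x^+=[5.3115, 2.5327]  P^+=[0.2432 0.0165; 0.0165 0.2759]
step 2: x^-=[6.4765, 2.5327]  P^-=[0.3967 0.1394; 0.1394 0.4059]  H_jac=[0.9814 0.0000; 0.0000 -0.5720]  S=[0.5621 -0.0982; -0.0982 0.5328]  K=[0.6887 -0.0226; 0.1728 -0.4039]  nu=[0.2979, -1.6297]  x^+=[6.7186, 3.2424]  P^+=[0.1268 0.0399; 0.0399 0.2885]
step 3: x^-=[8.2101, 3.2424]  P^-=[0.3046 0.1686; 0.1686 0.4185]  H_jac=[-0.3486 0.0000; 0.0000 0.1007]  S=[0.2170 -0.0259; -0.0259 0.4042]  K=[-0.4880 0.0107; -0.2604 0.0875]  nu=[0.7227, 0.5849]  x^+=[7.8637, 3.1054]  P^+=[0.2526 0.1395; 0.1395 0.3995]

H_jac[0,1] = 0.0000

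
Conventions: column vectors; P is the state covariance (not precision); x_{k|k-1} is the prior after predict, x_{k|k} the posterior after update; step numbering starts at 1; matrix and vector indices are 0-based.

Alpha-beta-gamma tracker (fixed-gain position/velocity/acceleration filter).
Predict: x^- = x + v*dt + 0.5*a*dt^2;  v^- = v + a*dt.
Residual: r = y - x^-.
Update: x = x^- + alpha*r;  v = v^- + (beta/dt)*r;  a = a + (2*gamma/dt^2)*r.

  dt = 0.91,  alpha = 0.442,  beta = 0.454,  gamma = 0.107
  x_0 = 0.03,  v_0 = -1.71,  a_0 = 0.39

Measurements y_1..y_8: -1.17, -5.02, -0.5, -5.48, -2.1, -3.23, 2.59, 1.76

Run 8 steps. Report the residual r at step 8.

step 1: x_pred=-1.3646  r=0.1946  x^+=-1.2786  v^+=-1.2580  a^+=0.4403
step 2: x_pred=-2.2411  r=-2.7789  x^+=-3.4694  v^+=-2.2437  a^+=-0.2778
step 3: x_pred=-5.6262  r=5.1262  x^+=-3.3604  v^+=0.0609  a^+=1.0469
step 4: x_pred=-2.8716  r=-2.6084  x^+=-4.0245  v^+=-0.2878  a^+=0.3728
step 5: x_pred=-4.1320  r=2.0320  x^+=-3.2339  v^+=1.0652  a^+=0.8979
step 6: x_pred=-1.8927  r=-1.3373  x^+=-2.4838  v^+=1.2152  a^+=0.5523
step 7: x_pred=-1.1493  r=3.7393  x^+=0.5035  v^+=3.5833  a^+=1.5187
step 8: x_pred=4.3931  r=-2.6331  x^+=3.2293  v^+=3.6517  a^+=0.8382

resid = -2.6331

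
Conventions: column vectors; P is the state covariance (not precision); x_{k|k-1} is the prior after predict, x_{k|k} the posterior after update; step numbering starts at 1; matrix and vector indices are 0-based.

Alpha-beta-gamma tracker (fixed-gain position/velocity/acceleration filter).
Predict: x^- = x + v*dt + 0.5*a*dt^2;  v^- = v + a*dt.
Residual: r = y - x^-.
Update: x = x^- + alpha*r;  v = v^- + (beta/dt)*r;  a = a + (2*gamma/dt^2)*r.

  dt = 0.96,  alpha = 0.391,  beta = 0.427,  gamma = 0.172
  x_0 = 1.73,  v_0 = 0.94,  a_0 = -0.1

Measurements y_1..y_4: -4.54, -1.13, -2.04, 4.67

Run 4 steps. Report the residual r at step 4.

step 1: x_pred=2.5863  r=-7.1263  x^+=-0.2001  v^+=-2.3257  a^+=-2.7600
step 2: x_pred=-3.7046  r=2.5746  x^+=-2.6979  v^+=-3.8302  a^+=-1.7990
step 3: x_pred=-7.2039  r=5.1639  x^+=-5.1848  v^+=-3.2604  a^+=0.1285
step 4: x_pred=-8.2555  r=12.9255  x^+=-3.2017  v^+=2.6121  a^+=4.9531

resid = 12.9255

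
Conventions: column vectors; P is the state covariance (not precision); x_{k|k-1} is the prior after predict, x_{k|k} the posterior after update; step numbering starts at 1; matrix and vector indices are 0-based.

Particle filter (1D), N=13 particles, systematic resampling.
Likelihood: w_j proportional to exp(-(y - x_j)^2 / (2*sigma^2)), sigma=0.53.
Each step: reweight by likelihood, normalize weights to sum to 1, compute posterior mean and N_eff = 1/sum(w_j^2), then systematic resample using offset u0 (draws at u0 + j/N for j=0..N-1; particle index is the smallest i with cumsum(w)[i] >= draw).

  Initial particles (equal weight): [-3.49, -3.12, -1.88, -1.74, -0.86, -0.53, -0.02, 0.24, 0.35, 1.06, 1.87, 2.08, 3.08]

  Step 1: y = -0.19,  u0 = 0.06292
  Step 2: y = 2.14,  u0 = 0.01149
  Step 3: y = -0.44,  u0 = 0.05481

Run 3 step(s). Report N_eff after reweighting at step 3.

N_eff = 2.1988

step 1: w=[0.0000, 0.0000, 0.0017, 0.0038, 0.1246, 0.2254, 0.2630, 0.1993, 0.1648, 0.0172, 0.0001, 0.0000, 0.0000]  mean=-0.1178  Neff=4.9332  idx=[4, 5, 5, 5, 6, 6, 6, 6, 7, 7, 8, 8, 9]
step 2: w=[0.0000, 0.0000, 0.0000, 0.0000, 0.0018, 0.0018, 0.0018, 0.0018, 0.0119, 0.0119, 0.0245, 0.0245, 0.9200]  mean=0.9978  Neff=1.1794  idx=[8, 12, 12, 12, 12, 12, 12, 12, 12, 12, 12, 12, 12]
step 3: w=[0.6675, 0.0277, 0.0277, 0.0277, 0.0277, 0.0277, 0.0277, 0.0277, 0.0277, 0.0277, 0.0277, 0.0277, 0.0277]  mean=0.5126  Neff=2.1988  idx=[0, 0, 0, 0, 0, 0, 0, 0, 1, 3, 6, 9, 12]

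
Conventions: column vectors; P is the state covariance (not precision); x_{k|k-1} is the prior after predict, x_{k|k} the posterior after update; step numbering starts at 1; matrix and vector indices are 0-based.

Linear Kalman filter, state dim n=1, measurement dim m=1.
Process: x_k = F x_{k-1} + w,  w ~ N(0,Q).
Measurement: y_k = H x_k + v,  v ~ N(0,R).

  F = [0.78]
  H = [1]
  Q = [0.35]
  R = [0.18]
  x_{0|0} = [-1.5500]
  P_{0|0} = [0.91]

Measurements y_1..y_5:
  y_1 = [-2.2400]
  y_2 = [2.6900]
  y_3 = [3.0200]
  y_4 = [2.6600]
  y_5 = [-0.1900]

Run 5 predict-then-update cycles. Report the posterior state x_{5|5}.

x_post = [0.4307]

step 1: x^-=[-1.2090]  P^-=[0.9036]  S=[1.0836]  K=[0.8339]  nu=[-1.0310]  x^+=[-2.0687]  P^+=[0.1501]
step 2: x^-=[-1.6136]  P^-=[0.4413]  S=[0.6213]  K=[0.7103]  nu=[4.3036]  x^+=[1.4432]  P^+=[0.1279]
step 3: x^-=[1.1257]  P^-=[0.4278]  S=[0.6078]  K=[0.7038]  nu=[1.8943]  x^+=[2.4590]  P^+=[0.1267]
step 4: x^-=[1.9180]  P^-=[0.4271]  S=[0.6071]  K=[0.7035]  nu=[0.7420]  x^+=[2.4400]  P^+=[0.1266]
step 5: x^-=[1.9032]  P^-=[0.4270]  S=[0.6070]  K=[0.7035]  nu=[-2.0932]  x^+=[0.4307]  P^+=[0.1266]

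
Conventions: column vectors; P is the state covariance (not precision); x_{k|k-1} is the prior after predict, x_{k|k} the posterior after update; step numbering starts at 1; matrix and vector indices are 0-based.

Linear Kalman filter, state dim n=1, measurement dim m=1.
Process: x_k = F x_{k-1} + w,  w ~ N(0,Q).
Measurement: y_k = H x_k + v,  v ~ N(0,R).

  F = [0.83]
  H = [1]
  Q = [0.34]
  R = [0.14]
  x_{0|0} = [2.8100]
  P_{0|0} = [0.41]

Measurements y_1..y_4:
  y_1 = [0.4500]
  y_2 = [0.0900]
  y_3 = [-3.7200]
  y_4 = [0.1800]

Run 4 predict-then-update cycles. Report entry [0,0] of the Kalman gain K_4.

step 1: x^-=[2.3323]  P^-=[0.6224]  S=[0.7624]  K=[0.8164]  nu=[-1.8823]  x^+=[0.7956]  P^+=[0.1143]
step 2: x^-=[0.6604]  P^-=[0.4187]  S=[0.5587]  K=[0.7494]  nu=[-0.5704]  x^+=[0.2329]  P^+=[0.1049]
step 3: x^-=[0.1933]  P^-=[0.4123]  S=[0.5523]  K=[0.7465]  nu=[-3.9133]  x^+=[-2.7280]  P^+=[0.1045]
step 4: x^-=[-2.2642]  P^-=[0.4120]  S=[0.5520]  K=[0.7464]  nu=[2.4442]  x^+=[-0.4399]  P^+=[0.1045]

K[0,0] = 0.7464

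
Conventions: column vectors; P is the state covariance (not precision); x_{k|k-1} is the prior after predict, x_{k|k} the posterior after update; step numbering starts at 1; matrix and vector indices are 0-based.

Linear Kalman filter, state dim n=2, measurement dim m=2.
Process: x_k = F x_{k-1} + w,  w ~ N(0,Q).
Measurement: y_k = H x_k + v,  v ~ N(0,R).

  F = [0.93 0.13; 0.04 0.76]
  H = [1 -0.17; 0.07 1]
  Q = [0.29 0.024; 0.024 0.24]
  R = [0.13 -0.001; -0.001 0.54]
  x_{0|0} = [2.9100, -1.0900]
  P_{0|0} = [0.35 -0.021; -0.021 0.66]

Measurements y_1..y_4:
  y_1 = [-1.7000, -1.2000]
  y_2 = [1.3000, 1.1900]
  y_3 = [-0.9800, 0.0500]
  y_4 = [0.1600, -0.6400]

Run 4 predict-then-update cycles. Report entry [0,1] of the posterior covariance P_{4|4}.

step 1: x^-=[2.5646, -0.7120]  P^-=[0.5988 0.0873; 0.0873 0.6205]  S=[0.7170 0.0217; 0.0217 1.1757]  K=[0.8115 0.0949; -0.0415 0.5338]  nu=[-4.3856, -0.6675]  x^+=[-1.0578, -0.8862]  P^+=[0.1126 0.0426; 0.0426 0.2853]
step 2: x^-=[-1.0989, -0.7158]  P^-=[0.4025 0.0867; 0.0867 0.4076]  S=[0.5148 0.0435; 0.0435 0.9617]  K=[0.7460 0.0857; -0.0026 0.4302]  nu=[2.2773, 1.9827]  x^+=[0.7697, 0.1313]  P^+=[0.1034 0.0383; 0.0383 0.2296]
step 3: x^-=[0.7329, 0.1306]  P^-=[0.3926 0.0778; 0.0778 0.3751]  S=[0.5070 0.0396; 0.0396 0.9279]  K=[0.7419 0.0818; -0.0044 0.4103]  nu=[-1.6907, -0.1319]  x^+=[-0.5322, 0.0839]  P^+=[0.1025 0.0363; 0.0363 0.2190]
step 4: x^-=[-0.4840, 0.0425]  P^-=[0.3911 0.0753; 0.0753 0.3689]  S=[0.5062 0.0380; 0.0380 0.9213]  K=[0.7413 0.0808; -0.0057 0.4063]  nu=[0.6513, -0.6486]  x^+=[-0.0536, -0.2248]  P^+=[0.1024 0.0357; 0.0357 0.2169]

P_post[0,1] = 0.0357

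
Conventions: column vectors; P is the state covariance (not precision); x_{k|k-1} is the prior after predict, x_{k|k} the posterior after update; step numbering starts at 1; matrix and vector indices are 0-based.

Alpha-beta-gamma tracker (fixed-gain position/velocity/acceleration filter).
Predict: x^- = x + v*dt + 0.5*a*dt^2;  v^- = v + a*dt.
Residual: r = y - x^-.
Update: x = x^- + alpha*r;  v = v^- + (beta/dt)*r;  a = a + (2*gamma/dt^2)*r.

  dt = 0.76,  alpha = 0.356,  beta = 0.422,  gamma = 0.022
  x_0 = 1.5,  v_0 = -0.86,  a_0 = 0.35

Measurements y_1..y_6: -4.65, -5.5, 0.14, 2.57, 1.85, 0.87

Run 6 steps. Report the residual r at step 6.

resid = -5.0604

step 1: x_pred=0.9475  r=-5.5975  x^+=-1.0452  v^+=-3.7021  a^+=-0.0764
step 2: x_pred=-3.8809  r=-1.6191  x^+=-4.4573  v^+=-4.6592  a^+=-0.1997
step 3: x_pred=-8.0559  r=8.1959  x^+=-5.1382  v^+=-0.2601  a^+=0.4246
step 4: x_pred=-5.2132  r=7.7832  x^+=-2.4424  v^+=4.3844  a^+=1.0175
step 5: x_pred=1.1836  r=0.6664  x^+=1.4208  v^+=5.5277  a^+=1.0683
step 6: x_pred=5.9304  r=-5.0604  x^+=4.1289  v^+=3.5297  a^+=0.6828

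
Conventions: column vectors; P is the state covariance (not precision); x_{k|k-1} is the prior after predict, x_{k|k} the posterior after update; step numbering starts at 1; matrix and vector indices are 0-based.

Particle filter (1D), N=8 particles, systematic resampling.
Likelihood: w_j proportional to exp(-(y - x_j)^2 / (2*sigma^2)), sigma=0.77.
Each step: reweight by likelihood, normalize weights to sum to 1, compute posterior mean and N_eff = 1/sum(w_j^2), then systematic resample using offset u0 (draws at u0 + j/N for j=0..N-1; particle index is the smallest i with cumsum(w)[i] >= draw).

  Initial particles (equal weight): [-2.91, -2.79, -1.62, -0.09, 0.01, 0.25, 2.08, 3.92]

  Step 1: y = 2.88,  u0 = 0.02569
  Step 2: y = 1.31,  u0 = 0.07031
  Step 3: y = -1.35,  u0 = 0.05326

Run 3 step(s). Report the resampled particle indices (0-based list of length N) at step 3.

step 1: w=[0.0000, 0.0000, 0.0000, 0.0006, 0.0010, 0.0030, 0.5894, 0.4061]  mean=2.8185  Neff=1.9521  idx=[6, 6, 6, 6, 6, 7, 7, 7]
step 2: w=[0.1994, 0.1994, 0.1994, 0.1994, 0.1994, 0.0011, 0.0011, 0.0011]  mean=2.0858  Neff=5.0316  idx=[0, 0, 1, 2, 2, 3, 4, 4]
step 3: w=[0.1250, 0.1250, 0.1250, 0.1250, 0.1250, 0.1250, 0.1250, 0.1250]  mean=2.0800  Neff=8.0000  idx=[0, 1, 2, 3, 4, 5, 6, 7]

resampled_idx = [0, 1, 2, 3, 4, 5, 6, 7]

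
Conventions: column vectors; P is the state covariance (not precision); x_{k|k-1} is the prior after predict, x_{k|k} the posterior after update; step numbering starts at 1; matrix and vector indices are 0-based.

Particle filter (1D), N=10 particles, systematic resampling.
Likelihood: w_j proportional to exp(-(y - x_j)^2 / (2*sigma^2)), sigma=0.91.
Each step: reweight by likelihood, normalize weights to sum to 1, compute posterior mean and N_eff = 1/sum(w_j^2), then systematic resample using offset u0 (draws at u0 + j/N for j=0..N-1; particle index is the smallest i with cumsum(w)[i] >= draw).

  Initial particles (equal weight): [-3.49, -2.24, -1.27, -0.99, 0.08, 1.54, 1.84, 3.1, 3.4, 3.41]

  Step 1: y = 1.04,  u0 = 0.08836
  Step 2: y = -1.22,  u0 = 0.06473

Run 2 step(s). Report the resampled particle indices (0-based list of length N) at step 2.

step 1: w=[0.0000, 0.0006, 0.0167, 0.0349, 0.2406, 0.3609, 0.2852, 0.0324, 0.0145, 0.0141]  mean=1.2406  Neff=3.6704  idx=[4, 4, 4, 5, 5, 5, 6, 6, 6, 9]
step 2: w=[0.3212, 0.3212, 0.3212, 0.0090, 0.0090, 0.0090, 0.0031, 0.0031, 0.0031, 0.0000]  mean=0.1358  Neff=3.2272  idx=[0, 0, 0, 1, 1, 1, 2, 2, 2, 3]

resampled_idx = [0, 0, 0, 1, 1, 1, 2, 2, 2, 3]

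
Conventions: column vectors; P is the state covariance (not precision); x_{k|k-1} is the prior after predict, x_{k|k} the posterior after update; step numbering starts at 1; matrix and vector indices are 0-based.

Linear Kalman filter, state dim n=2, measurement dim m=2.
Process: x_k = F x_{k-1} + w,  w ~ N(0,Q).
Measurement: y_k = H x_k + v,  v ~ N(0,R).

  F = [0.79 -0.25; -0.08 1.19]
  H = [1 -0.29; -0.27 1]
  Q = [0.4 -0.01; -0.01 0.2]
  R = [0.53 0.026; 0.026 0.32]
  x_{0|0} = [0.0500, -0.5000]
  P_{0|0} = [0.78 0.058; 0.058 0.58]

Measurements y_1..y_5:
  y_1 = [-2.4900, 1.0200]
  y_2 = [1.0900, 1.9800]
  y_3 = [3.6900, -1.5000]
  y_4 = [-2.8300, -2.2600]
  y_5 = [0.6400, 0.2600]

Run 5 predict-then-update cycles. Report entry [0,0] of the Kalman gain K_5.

step 1: x^-=[0.1645, -0.5990]  P^-=[0.9001 -0.1762; -0.1762 1.0153]  S=[1.6177 -0.7014; -0.7014 1.4960]  K=[0.5856 -0.0057; 0.0215 0.7205]  nu=[-2.8282, 1.6634]  x^+=[-1.5010, 0.5387]  P^+=[0.3408 0.1054; 0.1054 0.2596]
step 2: x^-=[-1.3205, 0.7611]  P^-=[0.5873 -0.0076; -0.0076 0.5497]  S=[1.1679 -0.3001; -0.3001 0.9166]  K=[0.5002 -0.0174; 0.0128 0.6061]  nu=[2.6312, 0.8623]  x^+=[-0.0193, 1.3175]  P^+=[0.2895 0.0856; 0.0856 0.2174]
step 3: x^-=[-0.3446, 1.5694]  P^-=[0.5605 -0.0108; -0.0108 0.4934]  S=[1.1382 -0.2801; -0.2801 0.8601]  K=[0.4879 -0.0296; 0.0074 0.5795]  nu=[4.4897, -3.1624]  x^+=[1.9395, -0.2300]  P^+=[0.2807 0.0790; 0.0790 0.2069]
step 4: x^-=[1.5897, -0.4289]  P^-=[0.5569 -0.0135; -0.0135 0.4798]  S=[1.1351 -0.2780; -0.2780 0.8477]  K=[0.4858 -0.0339; 0.0057 0.5722]  nu=[-4.5441, -1.4019]  x^+=[-0.5701, -1.2570]  P^+=[0.2789 0.0771; 0.0771 0.2041]
step 5: x^-=[-0.1361, -1.4502]  P^-=[0.5564 -0.0143; -0.0143 0.4761]  S=[1.1347 -0.2777; -0.2777 0.8444]  K=[0.4854 -0.0352; 0.0052 0.5701]  nu=[0.3556, 1.6734]  x^+=[-0.0225, -0.4942]  P^+=[0.2785 0.0765; 0.0765 0.2032]

K[0,0] = 0.4854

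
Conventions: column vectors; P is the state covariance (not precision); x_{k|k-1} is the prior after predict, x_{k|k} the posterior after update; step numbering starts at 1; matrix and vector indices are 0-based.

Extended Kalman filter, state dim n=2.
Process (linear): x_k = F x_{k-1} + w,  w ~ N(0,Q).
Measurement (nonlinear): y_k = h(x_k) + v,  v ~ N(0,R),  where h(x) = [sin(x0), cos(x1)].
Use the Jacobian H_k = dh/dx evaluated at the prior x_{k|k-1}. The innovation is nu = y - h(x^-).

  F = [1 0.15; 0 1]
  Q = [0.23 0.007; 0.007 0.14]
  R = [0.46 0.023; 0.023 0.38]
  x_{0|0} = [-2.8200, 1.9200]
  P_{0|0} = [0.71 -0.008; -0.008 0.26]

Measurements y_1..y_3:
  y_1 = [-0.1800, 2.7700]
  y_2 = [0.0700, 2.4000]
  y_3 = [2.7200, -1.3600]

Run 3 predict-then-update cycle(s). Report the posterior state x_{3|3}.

step 1: x^-=[-2.5320, 1.9200]  P^-=[0.9435 0.0380; 0.0380 0.4000]  H_jac=[-0.8199 0.0000; 0.0000 -0.9396]  S=[1.0942 0.0523; 0.0523 0.7332]  K=[-0.7070 0.0017; -0.0040 -0.5124]  nu=[0.3925, 3.1121]  x^+=[-2.8042, 0.3239]  P^+=[0.3966 0.0166; 0.0166 0.2073]
step 2: x^-=[-2.7556, 0.3239]  P^-=[0.6363 0.0547; 0.0547 0.3473]  H_jac=[-0.9264 0.0000; 0.0000 -0.3183]  S=[1.0061 0.0391; 0.0391 0.4152]  K=[-0.5864 0.0133; -0.0402 -0.2624]  nu=[0.4465, 1.4520]  x^+=[-2.9981, -0.0751]  P^+=[0.2908 0.0265; 0.0265 0.3163]
step 3: x^-=[-3.0093, -0.0751]  P^-=[0.5359 0.0809; 0.0809 0.4563]  H_jac=[-0.9913 0.0000; 0.0000 0.0750]  S=[0.9866 0.0170; 0.0170 0.3826]  K=[-0.5391 0.0398; -0.0829 0.0932]  nu=[2.8519, -2.3572]  x^+=[-4.6407, -0.5311]  P^+=[0.2493 0.0363; 0.0363 0.4464]

x_post = [-4.6407, -0.5311]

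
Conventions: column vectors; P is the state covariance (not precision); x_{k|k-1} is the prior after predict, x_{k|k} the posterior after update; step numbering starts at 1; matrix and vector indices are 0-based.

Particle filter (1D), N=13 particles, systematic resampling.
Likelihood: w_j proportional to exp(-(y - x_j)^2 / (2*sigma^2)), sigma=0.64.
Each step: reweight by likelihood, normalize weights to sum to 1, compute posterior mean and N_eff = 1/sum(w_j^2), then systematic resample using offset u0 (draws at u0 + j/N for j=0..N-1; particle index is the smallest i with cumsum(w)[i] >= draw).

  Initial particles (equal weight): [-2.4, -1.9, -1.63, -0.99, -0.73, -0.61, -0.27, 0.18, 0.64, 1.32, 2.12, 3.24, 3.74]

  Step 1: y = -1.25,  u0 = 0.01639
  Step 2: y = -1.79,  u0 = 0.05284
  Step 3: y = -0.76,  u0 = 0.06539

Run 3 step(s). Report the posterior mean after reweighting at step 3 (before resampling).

step 1: w=[0.0464, 0.1393, 0.1956, 0.2148, 0.1677, 0.1415, 0.0722, 0.0192, 0.0030, 0.0001, 0.0000, 0.0000, 0.0000]  mean=-1.1305  Neff=6.2597  idx=[0, 1, 1, 2, 2, 3, 3, 3, 4, 4, 5, 5, 6]
step 2: w=[0.0927, 0.1438, 0.1438, 0.1415, 0.1415, 0.0668, 0.0668, 0.0668, 0.0370, 0.0370, 0.0267, 0.0267, 0.0087]  mean=-1.5178  Neff=9.2887  idx=[0, 1, 1, 2, 2, 3, 3, 4, 5, 6, 7, 8, 11]
step 3: w=[0.0055, 0.0300, 0.0300, 0.0300, 0.0300, 0.0581, 0.0581, 0.0581, 0.1372, 0.1372, 0.1372, 0.1462, 0.1424]  mean=-1.1262  Neff=8.9353  idx=[2, 5, 6, 7, 8, 9, 9, 10, 10, 11, 11, 12, 12]

post_mean = -1.1262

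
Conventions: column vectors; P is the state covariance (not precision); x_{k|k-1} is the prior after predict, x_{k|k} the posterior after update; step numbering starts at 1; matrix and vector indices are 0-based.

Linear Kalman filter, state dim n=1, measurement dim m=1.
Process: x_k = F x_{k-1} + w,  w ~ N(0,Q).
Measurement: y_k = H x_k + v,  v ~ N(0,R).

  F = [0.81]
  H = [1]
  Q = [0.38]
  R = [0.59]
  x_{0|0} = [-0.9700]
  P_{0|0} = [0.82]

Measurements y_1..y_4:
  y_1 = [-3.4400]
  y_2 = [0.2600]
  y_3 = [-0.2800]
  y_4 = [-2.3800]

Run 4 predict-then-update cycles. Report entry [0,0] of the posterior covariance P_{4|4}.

step 1: x^-=[-0.7857]  P^-=[0.9180]  S=[1.5080]  K=[0.6088]  nu=[-2.6543]  x^+=[-2.4015]  P^+=[0.3592]
step 2: x^-=[-1.9452]  P^-=[0.6156]  S=[1.2056]  K=[0.5106]  nu=[2.2052]  x^+=[-0.8192]  P^+=[0.3013]
step 3: x^-=[-0.6635]  P^-=[0.5777]  S=[1.1677]  K=[0.4947]  nu=[0.3835]  x^+=[-0.4738]  P^+=[0.2919]
step 4: x^-=[-0.3838]  P^-=[0.5715]  S=[1.1615]  K=[0.4920]  nu=[-1.9962]  x^+=[-1.3660]  P^+=[0.2903]

P_post[0,0] = 0.2903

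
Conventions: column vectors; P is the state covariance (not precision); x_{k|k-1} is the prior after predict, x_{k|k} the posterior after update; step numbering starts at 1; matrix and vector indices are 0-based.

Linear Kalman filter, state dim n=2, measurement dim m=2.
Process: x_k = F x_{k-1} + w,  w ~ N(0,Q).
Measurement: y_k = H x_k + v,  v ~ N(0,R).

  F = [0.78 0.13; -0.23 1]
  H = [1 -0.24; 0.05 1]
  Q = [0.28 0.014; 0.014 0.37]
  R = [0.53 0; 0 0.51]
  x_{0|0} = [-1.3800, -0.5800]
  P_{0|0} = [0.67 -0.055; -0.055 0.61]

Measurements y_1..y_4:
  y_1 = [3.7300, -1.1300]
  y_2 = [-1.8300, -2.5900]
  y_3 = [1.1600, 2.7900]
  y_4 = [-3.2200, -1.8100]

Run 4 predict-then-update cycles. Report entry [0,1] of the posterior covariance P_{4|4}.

P_post[0,1] = 0.0310

step 1: x^-=[-1.1518, -0.2626]  P^-=[0.6868 -0.0682; -0.0682 1.0407]  S=[1.3094 -0.2828; -0.2828 1.5456]  K=[0.5541 0.0795; -0.1019 0.6525]  nu=[4.8188, -0.8098]  x^+=[1.4541, -1.2820]  P^+=[0.2998 0.0256; 0.0256 0.3315]
step 2: x^-=[0.9676, -1.6164]  P^-=[0.4732 0.0225; 0.0225 0.7056]  S=[1.0331 -0.1235; -0.1235 1.2190]  K=[0.4630 0.0847; -0.0738 0.5723]  nu=[-3.1855, -1.0219]  x^+=[-0.5938, -1.9663]  P^+=[0.2527 0.0306; 0.0306 0.2903]
step 3: x^-=[-0.7188, -1.8297]  P^-=[0.4449 0.0293; 0.0293 0.6596]  S=[0.9988 -0.1071; -0.1071 1.1737]  K=[0.4474 0.0848; -0.0694 0.5569]  nu=[1.4397, 4.6556]  x^+=[0.3201, 0.6633]  P^+=[0.2446 0.0310; 0.0310 0.2825]
step 4: x^-=[0.3359, 0.5896]  P^-=[0.4399 0.0301; 0.0301 0.6512]  S=[0.9929 -0.1045; -0.1045 1.1653]  K=[0.4446 0.0846; -0.0688 0.5539]  nu=[-3.4144, -2.4164]  x^+=[-1.3867, -0.5141]  P^+=[0.2431 0.0310; 0.0310 0.2810]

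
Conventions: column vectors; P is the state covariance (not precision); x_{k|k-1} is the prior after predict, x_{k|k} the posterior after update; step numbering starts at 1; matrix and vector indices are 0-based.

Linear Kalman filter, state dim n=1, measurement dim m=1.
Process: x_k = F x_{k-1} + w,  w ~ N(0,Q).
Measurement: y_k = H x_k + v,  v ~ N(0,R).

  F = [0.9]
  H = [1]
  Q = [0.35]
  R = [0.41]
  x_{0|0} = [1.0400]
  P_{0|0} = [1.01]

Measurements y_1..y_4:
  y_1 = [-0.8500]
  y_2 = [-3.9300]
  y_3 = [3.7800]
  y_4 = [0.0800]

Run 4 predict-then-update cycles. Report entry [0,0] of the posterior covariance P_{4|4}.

step 1: x^-=[0.9360]  P^-=[1.1681]  S=[1.5781]  K=[0.7402]  nu=[-1.7860]  x^+=[-0.3860]  P^+=[0.3035]
step 2: x^-=[-0.3474]  P^-=[0.5958]  S=[1.0058]  K=[0.5924]  nu=[-3.5826]  x^+=[-2.4696]  P^+=[0.2429]
step 3: x^-=[-2.2227]  P^-=[0.5467]  S=[0.9567]  K=[0.5715]  nu=[6.0027]  x^+=[1.2076]  P^+=[0.2343]
step 4: x^-=[1.0868]  P^-=[0.5398]  S=[0.9498]  K=[0.5683]  nu=[-1.0068]  x^+=[0.5146]  P^+=[0.2330]

P_post[0,0] = 0.2330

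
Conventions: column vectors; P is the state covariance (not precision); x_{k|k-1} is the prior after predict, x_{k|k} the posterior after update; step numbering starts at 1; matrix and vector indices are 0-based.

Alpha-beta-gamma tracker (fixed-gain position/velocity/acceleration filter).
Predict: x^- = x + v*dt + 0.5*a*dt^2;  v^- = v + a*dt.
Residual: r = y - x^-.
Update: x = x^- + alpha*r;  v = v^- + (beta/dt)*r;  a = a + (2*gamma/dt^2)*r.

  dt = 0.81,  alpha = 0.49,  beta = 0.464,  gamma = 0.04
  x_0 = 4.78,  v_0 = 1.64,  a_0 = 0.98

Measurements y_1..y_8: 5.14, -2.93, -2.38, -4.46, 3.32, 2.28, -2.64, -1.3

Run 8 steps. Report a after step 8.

a_post = 0.0294

step 1: x_pred=6.4299  r=-1.2899  x^+=5.7978  v^+=1.6949  a^+=0.8227
step 2: x_pred=7.4406  r=-10.3706  x^+=2.3590  v^+=-3.5794  a^+=-0.4418
step 3: x_pred=-0.6852  r=-1.6948  x^+=-1.5157  v^+=-4.9081  a^+=-0.6484
step 4: x_pred=-5.7039  r=1.2439  x^+=-5.0944  v^+=-4.7207  a^+=-0.4968
step 5: x_pred=-9.0812  r=12.4012  x^+=-3.0046  v^+=1.9808  a^+=1.0153
step 6: x_pred=-1.0671  r=3.3471  x^+=0.5730  v^+=4.7205  a^+=1.4235
step 7: x_pred=4.8636  r=-7.5036  x^+=1.1868  v^+=1.5752  a^+=0.5085
step 8: x_pred=2.6296  r=-3.9296  x^+=0.7041  v^+=-0.2639  a^+=0.0294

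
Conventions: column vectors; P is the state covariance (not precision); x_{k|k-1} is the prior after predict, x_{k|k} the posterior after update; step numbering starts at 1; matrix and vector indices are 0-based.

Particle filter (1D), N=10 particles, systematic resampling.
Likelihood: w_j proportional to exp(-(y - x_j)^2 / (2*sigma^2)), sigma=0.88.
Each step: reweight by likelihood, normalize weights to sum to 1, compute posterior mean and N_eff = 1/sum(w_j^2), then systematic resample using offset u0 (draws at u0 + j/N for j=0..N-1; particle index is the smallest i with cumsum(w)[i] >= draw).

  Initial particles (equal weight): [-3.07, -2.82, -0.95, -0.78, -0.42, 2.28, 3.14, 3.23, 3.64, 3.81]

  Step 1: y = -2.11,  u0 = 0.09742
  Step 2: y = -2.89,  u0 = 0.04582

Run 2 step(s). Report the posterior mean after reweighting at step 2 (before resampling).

step 1: w=[0.2541, 0.3327, 0.1933, 0.1470, 0.0729, 0.0000, 0.0000, 0.0000, 0.0000, 0.0000]  mean=-2.0473  Neff=4.1744  idx=[0, 0, 1, 1, 1, 2, 2, 3, 3, 4]
step 2: w=[0.1863, 0.1863, 0.1896, 0.1896, 0.1896, 0.0167, 0.0167, 0.0107, 0.0107, 0.0037]  mean=-2.7978  Neff=5.6167  idx=[0, 0, 1, 1, 2, 2, 3, 3, 4, 5]

post_mean = -2.7978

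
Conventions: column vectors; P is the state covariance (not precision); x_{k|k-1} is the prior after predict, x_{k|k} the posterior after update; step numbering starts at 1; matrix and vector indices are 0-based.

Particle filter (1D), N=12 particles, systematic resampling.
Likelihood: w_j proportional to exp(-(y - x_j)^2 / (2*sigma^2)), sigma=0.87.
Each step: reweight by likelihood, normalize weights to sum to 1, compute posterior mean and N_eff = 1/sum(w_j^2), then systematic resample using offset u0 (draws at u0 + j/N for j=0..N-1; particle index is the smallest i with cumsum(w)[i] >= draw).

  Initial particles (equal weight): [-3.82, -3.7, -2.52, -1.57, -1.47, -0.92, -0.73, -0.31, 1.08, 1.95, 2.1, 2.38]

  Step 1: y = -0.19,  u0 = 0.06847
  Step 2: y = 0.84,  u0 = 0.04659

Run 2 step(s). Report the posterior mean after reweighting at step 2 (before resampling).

post_mean = 0.2167

step 1: w=[0.0000, 0.0001, 0.0077, 0.0788, 0.0939, 0.1950, 0.2287, 0.2746, 0.0955, 0.0135, 0.0087, 0.0035]  mean=-0.5570  Neff=5.2574  idx=[3, 4, 5, 5, 6, 6, 6, 7, 7, 7, 8, 9]
step 2: w=[0.0061, 0.0083, 0.0363, 0.0363, 0.0552, 0.0552, 0.0552, 0.1174, 0.1174, 0.1174, 0.2707, 0.1246]  mean=0.2167  Neff=7.0416  idx=[2, 4, 6, 7, 8, 8, 9, 10, 10, 10, 11, 11]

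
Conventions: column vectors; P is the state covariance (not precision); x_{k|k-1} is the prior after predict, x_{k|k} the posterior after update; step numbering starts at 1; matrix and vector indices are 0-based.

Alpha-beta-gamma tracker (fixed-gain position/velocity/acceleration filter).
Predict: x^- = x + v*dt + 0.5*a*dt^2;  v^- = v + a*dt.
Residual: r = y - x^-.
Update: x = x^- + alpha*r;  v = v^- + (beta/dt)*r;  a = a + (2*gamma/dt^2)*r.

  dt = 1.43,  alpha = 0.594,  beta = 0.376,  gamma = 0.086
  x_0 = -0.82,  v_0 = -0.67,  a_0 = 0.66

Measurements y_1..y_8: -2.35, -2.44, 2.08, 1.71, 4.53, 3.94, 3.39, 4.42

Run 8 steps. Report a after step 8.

a_post = -0.5526

step 1: x_pred=-1.1033  r=-1.2467  x^+=-1.8438  v^+=-0.0540  a^+=0.5551
step 2: x_pred=-1.3535  r=-1.0865  x^+=-1.9989  v^+=0.4541  a^+=0.4637
step 3: x_pred=-0.8753  r=2.9553  x^+=0.8802  v^+=1.8944  a^+=0.7123
step 4: x_pred=4.3174  r=-2.6074  x^+=2.7686  v^+=2.2274  a^+=0.4930
step 5: x_pred=6.4578  r=-1.9278  x^+=5.3127  v^+=2.4255  a^+=0.3309
step 6: x_pred=9.1194  r=-5.1794  x^+=6.0429  v^+=1.5367  a^+=-0.1048
step 7: x_pred=8.1332  r=-4.7432  x^+=5.3158  v^+=0.1397  a^+=-0.5038
step 8: x_pred=5.0005  r=-0.5805  x^+=4.6557  v^+=-0.7333  a^+=-0.5526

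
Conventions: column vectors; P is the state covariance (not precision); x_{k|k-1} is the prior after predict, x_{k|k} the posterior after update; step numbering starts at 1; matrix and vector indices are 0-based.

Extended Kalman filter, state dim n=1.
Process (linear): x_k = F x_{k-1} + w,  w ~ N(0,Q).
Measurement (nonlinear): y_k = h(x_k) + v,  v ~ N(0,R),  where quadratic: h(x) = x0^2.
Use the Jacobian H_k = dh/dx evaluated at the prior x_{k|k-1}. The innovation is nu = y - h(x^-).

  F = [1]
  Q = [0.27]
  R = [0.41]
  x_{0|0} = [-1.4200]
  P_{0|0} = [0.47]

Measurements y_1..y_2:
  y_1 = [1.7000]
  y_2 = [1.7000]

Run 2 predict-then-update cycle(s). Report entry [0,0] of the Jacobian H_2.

H_jac[0,0] = -2.6315

step 1: x^-=[-1.4200]  P^-=[0.7400]  H_jac=[-2.8400]  S=[6.3785]  K=[-0.3295]  nu=[-0.3164]  x^+=[-1.3158]  P^+=[0.0476]
step 2: x^-=[-1.3158]  P^-=[0.3176]  H_jac=[-2.6315]  S=[2.6091]  K=[-0.3203]  nu=[-0.0312]  x^+=[-1.3058]  P^+=[0.0499]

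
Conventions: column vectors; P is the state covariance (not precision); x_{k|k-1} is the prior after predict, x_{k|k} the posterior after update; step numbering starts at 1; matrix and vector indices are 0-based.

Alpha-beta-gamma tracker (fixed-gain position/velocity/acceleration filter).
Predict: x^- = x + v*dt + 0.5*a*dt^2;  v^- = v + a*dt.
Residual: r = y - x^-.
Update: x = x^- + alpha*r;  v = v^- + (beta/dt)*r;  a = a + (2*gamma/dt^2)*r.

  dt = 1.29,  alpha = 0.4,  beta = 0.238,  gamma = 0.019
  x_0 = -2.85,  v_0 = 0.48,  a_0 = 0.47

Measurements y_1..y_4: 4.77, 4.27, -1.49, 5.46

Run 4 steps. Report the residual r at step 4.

resid = -2.1308

step 1: x_pred=-1.8397  r=6.6097  x^+=0.8042  v^+=2.3058  a^+=0.6209
step 2: x_pred=4.2953  r=-0.0253  x^+=4.2852  v^+=3.1021  a^+=0.6204
step 3: x_pred=8.8031  r=-10.2931  x^+=4.6858  v^+=2.0034  a^+=0.3853
step 4: x_pred=7.5908  r=-2.1308  x^+=6.7385  v^+=2.1073  a^+=0.3367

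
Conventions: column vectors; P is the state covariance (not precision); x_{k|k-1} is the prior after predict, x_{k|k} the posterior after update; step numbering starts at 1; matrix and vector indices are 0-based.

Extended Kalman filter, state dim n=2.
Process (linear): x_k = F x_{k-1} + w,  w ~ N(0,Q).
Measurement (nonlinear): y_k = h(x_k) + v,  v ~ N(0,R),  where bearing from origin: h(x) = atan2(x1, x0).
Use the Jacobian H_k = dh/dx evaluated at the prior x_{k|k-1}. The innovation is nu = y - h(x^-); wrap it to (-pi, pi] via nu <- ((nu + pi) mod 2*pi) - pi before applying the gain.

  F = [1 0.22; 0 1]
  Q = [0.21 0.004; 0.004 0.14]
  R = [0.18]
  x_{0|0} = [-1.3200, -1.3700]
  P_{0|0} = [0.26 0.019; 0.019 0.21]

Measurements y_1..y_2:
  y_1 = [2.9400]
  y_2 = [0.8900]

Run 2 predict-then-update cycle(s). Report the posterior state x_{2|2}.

x_post = [-2.7692, 0.5084]

step 1: x^-=[-1.6214, -1.3700]  P^-=[0.4885 0.0692; 0.0692 0.3500]  H_jac=[0.3040 -0.3598]  S=[0.2553]  K=[0.4842; -0.4108]  nu=[-0.9031]  x^+=[-2.0587, -0.9989]  P^+=[0.4287 0.1200; 0.1200 0.3069]
step 2: x^-=[-2.2785, -0.9989]  P^-=[0.7063 0.1915; 0.1915 0.4469]  H_jac=[0.1614 -0.3681]  S=[0.2362]  K=[0.1841; -0.5656]  nu=[-2.6648]  x^+=[-2.7692, 0.5084]  P^+=[0.6983 0.2161; 0.2161 0.3713]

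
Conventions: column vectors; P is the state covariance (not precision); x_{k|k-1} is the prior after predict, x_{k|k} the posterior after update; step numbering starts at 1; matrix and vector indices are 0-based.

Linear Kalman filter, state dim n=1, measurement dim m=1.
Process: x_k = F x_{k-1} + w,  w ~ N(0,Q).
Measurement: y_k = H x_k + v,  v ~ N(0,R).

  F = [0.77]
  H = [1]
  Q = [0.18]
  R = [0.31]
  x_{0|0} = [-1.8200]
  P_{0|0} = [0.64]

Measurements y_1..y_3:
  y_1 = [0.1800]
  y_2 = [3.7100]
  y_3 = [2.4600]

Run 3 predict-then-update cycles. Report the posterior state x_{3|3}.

step 1: x^-=[-1.4014]  P^-=[0.5595]  S=[0.8695]  K=[0.6435]  nu=[1.5814]  x^+=[-0.3838]  P^+=[0.1995]
step 2: x^-=[-0.2956]  P^-=[0.2983]  S=[0.6083]  K=[0.4904]  nu=[4.0056]  x^+=[1.6686]  P^+=[0.1520]
step 3: x^-=[1.2848]  P^-=[0.2701]  S=[0.5801]  K=[0.4656]  nu=[1.1752]  x^+=[1.8320]  P^+=[0.1443]

x_post = [1.8320]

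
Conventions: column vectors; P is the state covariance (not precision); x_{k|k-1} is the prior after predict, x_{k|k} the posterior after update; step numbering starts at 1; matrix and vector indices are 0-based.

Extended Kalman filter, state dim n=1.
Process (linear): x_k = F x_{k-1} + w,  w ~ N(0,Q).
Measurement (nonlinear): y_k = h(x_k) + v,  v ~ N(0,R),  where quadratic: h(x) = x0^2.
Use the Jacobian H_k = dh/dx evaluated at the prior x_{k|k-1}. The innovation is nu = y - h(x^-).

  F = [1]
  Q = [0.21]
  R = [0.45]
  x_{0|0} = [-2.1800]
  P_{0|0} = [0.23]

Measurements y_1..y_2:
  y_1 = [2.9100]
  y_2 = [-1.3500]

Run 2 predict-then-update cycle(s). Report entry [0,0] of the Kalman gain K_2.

K[0,0] = -0.2438

step 1: x^-=[-2.1800]  P^-=[0.4400]  H_jac=[-4.3600]  S=[8.8142]  K=[-0.2176]  nu=[-1.8424]  x^+=[-1.7790]  P^+=[0.0225]
step 2: x^-=[-1.7790]  P^-=[0.2325]  H_jac=[-3.5580]  S=[3.3929]  K=[-0.2438]  nu=[-4.5149]  x^+=[-0.6784]  P^+=[0.0308]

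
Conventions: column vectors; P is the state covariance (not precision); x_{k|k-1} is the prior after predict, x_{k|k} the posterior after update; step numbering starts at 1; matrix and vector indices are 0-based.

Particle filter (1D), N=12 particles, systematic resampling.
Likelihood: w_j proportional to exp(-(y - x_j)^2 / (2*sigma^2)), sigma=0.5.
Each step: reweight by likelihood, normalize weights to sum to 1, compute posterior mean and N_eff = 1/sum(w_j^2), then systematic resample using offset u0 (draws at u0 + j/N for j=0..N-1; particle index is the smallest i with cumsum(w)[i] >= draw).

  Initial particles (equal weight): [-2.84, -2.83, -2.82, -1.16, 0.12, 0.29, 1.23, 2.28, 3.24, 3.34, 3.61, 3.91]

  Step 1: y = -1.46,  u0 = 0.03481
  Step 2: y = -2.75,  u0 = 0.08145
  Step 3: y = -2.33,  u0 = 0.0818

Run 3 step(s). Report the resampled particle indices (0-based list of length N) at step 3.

step 1: w=[0.0242, 0.0256, 0.0271, 0.9133, 0.0074, 0.0024, 0.0000, 0.0000, 0.0000, 0.0000, 0.0000, 0.0000]  mean=-1.2755  Neff=1.1960  idx=[1, 3, 3, 3, 3, 3, 3, 3, 3, 3, 3, 3]
step 2: w=[0.9337, 0.0060, 0.0060, 0.0060, 0.0060, 0.0060, 0.0060, 0.0060, 0.0060, 0.0060, 0.0060, 0.0060]  mean=-2.7193  Neff=1.1465  idx=[0, 0, 0, 0, 0, 0, 0, 0, 0, 0, 0, 11]
step 3: w=[0.0900, 0.0900, 0.0900, 0.0900, 0.0900, 0.0900, 0.0900, 0.0900, 0.0900, 0.0900, 0.0900, 0.0096]  mean=-2.8140  Neff=11.2028  idx=[0, 1, 2, 3, 4, 5, 6, 7, 8, 9, 10, 11]

resampled_idx = [0, 1, 2, 3, 4, 5, 6, 7, 8, 9, 10, 11]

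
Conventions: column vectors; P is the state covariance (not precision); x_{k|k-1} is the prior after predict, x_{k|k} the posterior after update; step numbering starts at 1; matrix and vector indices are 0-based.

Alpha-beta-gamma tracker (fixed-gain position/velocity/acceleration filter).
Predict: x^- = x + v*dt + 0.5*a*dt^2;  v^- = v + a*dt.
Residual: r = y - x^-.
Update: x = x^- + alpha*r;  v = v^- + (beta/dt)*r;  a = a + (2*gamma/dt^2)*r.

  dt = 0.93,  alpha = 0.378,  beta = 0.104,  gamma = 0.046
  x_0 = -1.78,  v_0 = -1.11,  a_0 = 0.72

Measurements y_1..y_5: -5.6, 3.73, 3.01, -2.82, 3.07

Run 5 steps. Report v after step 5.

v_post = 3.4857

step 1: x_pred=-2.5009  r=-3.0991  x^+=-3.6724  v^+=-0.7870  a^+=0.3904
step 2: x_pred=-4.2354  r=7.9654  x^+=-1.2245  v^+=0.4668  a^+=1.2376
step 3: x_pred=-0.2551  r=3.2651  x^+=0.9791  v^+=1.9830  a^+=1.5850
step 4: x_pred=3.5087  r=-6.3287  x^+=1.1164  v^+=2.7493  a^+=0.9118
step 5: x_pred=4.0675  r=-0.9975  x^+=3.6905  v^+=3.4857  a^+=0.8057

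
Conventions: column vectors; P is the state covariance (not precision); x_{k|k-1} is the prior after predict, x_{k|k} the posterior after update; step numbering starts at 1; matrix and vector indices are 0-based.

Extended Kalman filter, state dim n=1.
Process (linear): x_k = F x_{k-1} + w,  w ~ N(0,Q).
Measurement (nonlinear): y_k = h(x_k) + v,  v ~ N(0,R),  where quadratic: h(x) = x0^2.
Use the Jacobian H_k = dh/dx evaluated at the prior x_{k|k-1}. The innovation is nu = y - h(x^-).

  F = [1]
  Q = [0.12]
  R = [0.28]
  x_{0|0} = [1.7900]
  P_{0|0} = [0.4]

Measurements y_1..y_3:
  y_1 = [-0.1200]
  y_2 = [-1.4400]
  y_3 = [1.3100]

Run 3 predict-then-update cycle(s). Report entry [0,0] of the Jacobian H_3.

H_jac[0,0] = 0.2489

step 1: x^-=[1.7900]  P^-=[0.5200]  H_jac=[3.5800]  S=[6.9445]  K=[0.2681]  nu=[-3.3241]  x^+=[0.8989]  P^+=[0.0210]
step 2: x^-=[0.8989]  P^-=[0.1410]  H_jac=[1.7978]  S=[0.7356]  K=[0.3445]  nu=[-2.2481]  x^+=[0.1244]  P^+=[0.0537]
step 3: x^-=[0.1244]  P^-=[0.1737]  H_jac=[0.2489]  S=[0.2908]  K=[0.1486]  nu=[1.2945]  x^+=[0.3169]  P^+=[0.1672]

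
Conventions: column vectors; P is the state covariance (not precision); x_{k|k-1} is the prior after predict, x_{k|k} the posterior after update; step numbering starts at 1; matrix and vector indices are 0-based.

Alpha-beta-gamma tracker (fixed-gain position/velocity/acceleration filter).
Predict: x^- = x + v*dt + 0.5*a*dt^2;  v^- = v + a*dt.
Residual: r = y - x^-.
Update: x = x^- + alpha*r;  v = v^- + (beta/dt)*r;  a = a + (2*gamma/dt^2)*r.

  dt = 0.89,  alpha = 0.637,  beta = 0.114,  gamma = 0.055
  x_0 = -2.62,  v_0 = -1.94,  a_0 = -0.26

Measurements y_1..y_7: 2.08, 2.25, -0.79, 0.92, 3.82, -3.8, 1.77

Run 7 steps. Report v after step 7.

v_post = 1.8763

step 1: x_pred=-4.4496  r=6.5296  x^+=-0.2902  v^+=-1.3350  a^+=0.6468
step 2: x_pred=-1.2223  r=3.4723  x^+=0.9896  v^+=-0.3146  a^+=1.1290
step 3: x_pred=1.1567  r=-1.9467  x^+=-0.0834  v^+=0.4408  a^+=0.8586
step 4: x_pred=0.6490  r=0.2710  x^+=0.8216  v^+=1.2397  a^+=0.8963
step 5: x_pred=2.2799  r=1.5401  x^+=3.2609  v^+=2.2346  a^+=1.1101
step 6: x_pred=5.6894  r=-9.4894  x^+=-0.3553  v^+=2.0072  a^+=-0.2077
step 7: x_pred=1.3488  r=0.4212  x^+=1.6171  v^+=1.8763  a^+=-0.1492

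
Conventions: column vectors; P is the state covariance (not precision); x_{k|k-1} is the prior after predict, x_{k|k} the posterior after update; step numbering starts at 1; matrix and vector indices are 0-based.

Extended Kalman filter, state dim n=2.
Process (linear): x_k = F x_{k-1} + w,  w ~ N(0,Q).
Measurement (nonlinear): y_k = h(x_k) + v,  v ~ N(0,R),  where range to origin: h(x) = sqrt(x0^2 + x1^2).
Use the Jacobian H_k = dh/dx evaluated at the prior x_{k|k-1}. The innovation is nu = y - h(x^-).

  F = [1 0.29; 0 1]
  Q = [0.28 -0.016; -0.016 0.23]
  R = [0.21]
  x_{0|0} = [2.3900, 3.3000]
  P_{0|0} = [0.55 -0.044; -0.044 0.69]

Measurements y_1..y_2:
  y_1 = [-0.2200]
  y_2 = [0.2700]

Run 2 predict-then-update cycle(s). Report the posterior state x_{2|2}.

x_post = [0.3376, 0.2214]

step 1: x^-=[3.3470, 3.3000]  P^-=[0.8625 0.1401; 0.1401 0.9200]  H_jac=[0.7121 0.7021]  S=[1.2409]  K=[0.5742; 0.6009]  nu=[-4.9203]  x^+=[0.5218, 0.3434]  P^+=[0.4534 -0.2881; -0.2881 0.4719]
step 2: x^-=[0.6214, 0.3434]  P^-=[0.6060 -0.1672; -0.1672 0.7019]  H_jac=[0.8752 0.4837]  S=[0.6968]  K=[0.6450; 0.2772]  nu=[-0.4399]  x^+=[0.3376, 0.2214]  P^+=[0.3160 -0.2918; -0.2918 0.6484]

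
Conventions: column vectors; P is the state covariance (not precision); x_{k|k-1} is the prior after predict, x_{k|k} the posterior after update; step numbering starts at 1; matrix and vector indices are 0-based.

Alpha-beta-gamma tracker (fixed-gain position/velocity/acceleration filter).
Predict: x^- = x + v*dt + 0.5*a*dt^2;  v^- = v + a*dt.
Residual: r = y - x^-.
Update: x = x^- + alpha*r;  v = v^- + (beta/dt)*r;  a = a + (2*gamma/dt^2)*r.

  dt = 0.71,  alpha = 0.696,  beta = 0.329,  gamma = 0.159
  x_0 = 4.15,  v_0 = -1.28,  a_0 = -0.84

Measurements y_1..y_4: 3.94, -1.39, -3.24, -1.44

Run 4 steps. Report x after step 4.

x_post = -3.3654

step 1: x_pred=3.0295  r=0.9105  x^+=3.6632  v^+=-1.4545  a^+=-0.2656
step 2: x_pred=2.5636  r=-3.9536  x^+=-0.1881  v^+=-3.4751  a^+=-2.7596
step 3: x_pred=-3.3510  r=0.1110  x^+=-3.2737  v^+=-5.3830  a^+=-2.6896
step 4: x_pred=-7.7736  r=6.3336  x^+=-3.3654  v^+=-4.3578  a^+=1.3058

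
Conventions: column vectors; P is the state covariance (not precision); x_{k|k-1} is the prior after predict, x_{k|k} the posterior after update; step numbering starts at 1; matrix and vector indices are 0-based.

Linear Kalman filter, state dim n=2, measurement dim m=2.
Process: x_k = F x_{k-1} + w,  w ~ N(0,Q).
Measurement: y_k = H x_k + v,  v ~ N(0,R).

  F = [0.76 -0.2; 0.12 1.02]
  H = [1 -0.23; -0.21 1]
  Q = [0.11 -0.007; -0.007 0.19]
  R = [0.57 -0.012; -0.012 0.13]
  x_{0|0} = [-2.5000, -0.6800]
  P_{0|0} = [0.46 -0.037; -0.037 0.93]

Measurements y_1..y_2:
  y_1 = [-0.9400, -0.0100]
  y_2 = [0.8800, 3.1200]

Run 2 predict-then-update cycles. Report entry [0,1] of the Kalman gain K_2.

K[0,1] = 0.0055

step 1: x^-=[-1.7640, -0.9936]  P^-=[0.4241 -0.1826; -0.1826 1.1551]  S=[1.1392 -0.5581; -0.5581 1.3805]  K=[0.3900 -0.0391; 0.0375 0.8797]  nu=[0.5955, 0.6132]  x^+=[-1.5557, -0.4319]  P^+=[0.2317 0.0389; 0.0389 0.1221]
step 2: x^-=[-1.0960, -0.6272]  P^-=[0.2369 0.0185; 0.0185 0.3299]  S=[0.8159 -0.1183; -0.1183 0.4626]  K=[0.2860 0.0055; 0.0330 0.7132]  nu=[1.8317, 3.5171]  x^+=[-0.5530, 1.9416]  P^+=[0.1705 0.0331; 0.0331 0.0993]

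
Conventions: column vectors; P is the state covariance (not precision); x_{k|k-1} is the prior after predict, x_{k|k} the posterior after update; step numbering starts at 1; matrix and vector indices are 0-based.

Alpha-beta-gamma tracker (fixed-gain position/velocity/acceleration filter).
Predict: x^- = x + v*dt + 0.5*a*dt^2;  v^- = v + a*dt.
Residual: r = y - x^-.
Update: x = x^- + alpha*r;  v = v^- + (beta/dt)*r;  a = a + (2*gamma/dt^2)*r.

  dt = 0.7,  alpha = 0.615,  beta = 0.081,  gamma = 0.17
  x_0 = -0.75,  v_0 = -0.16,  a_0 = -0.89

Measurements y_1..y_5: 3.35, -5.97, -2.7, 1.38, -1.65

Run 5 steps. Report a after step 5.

step 1: x_pred=-1.0800  r=4.4300  x^+=1.6444  v^+=-0.2704  a^+=2.1839
step 2: x_pred=1.9902  r=-7.9602  x^+=-2.9053  v^+=0.3372  a^+=-3.3395
step 3: x_pred=-3.4874  r=0.7874  x^+=-3.0032  v^+=-1.9093  a^+=-2.7931
step 4: x_pred=-5.0240  r=6.4040  x^+=-1.0855  v^+=-3.1235  a^+=1.6504
step 5: x_pred=-2.8676  r=1.2176  x^+=-2.1188  v^+=-1.8273  a^+=2.4953

a_post = 2.4953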